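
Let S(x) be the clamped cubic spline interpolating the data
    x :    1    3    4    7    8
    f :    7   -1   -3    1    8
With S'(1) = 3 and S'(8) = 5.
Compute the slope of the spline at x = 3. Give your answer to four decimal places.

Put M_i = S'' at the i-th knot. Here h = (2, 1, 3, 1) and Δ = (-4, -2, 4/3, 7), so the interior equations h_(i-1)·M_(i-1) + 2(h_(i-1)+h_i)·M_i + h_i·M_(i+1) = 6(Δ_i − Δ_(i-1)) read
  2·M_0 + 6·M_1 + 1·M_2 = 6(Δ_1 - Δ_0) = 12
  1·M_1 + 8·M_2 + 3·M_3 = 6(Δ_2 - Δ_1) = 20
  3·M_2 + 8·M_3 + 1·M_4 = 6(Δ_3 - Δ_2) = 34
Clamped end conditions give two more equations: 2h_0·M_0 + h_0·M_1 = 6(Δ_0 - S'(1)) = -42 and h_3·M_3 + 2h_3·M_4 = 6(S'(8) - Δ_3) = -12.
Solving: M_0 = -4567/330, M_1 = 1102/165, M_2 = -13/33, M_3 = 302/55, M_4 = -481/55.
On [3, 4], S'(x) = b_1 + 2c_1·(x - 3) + 3d_1·(x - 3)² with b_1 = Δ_1 - h_1(2M_1 + M_2)/6 = -1373/330, c_1 = M_1/2 = 551/165, d_1 = (M_2 - M_1)/(6h_1) = -389/330. So S'(3) = -1373/330.

-4.1606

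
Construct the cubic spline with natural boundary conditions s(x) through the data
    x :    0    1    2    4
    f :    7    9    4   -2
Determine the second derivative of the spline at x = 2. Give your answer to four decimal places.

Let m_i = s''(x_i). Step sizes h_i = 1, 1, 2; slopes of the chords Δ_i = (y_(i+1) - y_i)/h_i = 2, -5, -3.
  1·m_0 + 4·m_1 + 1·m_2 = 6(Δ_1 - Δ_0) = -42
  1·m_1 + 6·m_2 + 2·m_3 = 6(Δ_2 - Δ_1) = 12
Natural end conditions: m_0 = m_3 = 0.
Solving the tridiagonal system: m_0 = 0, m_1 = -264/23, m_2 = 90/23, m_3 = 0.

3.9130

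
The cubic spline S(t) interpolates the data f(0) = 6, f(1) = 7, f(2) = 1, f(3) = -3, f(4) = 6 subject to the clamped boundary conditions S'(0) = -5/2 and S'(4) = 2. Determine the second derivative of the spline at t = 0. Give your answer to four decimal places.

With M_i denoting the second derivative at x_i, h_i = 1, 1, 1, 1, and Δ_i = (y_(i+1) − y_i)/h_i = 1, -6, -4, 9:
  1·M_0 + 4·M_1 + 1·M_2 = 6(Δ_1 - Δ_0) = -42
  1·M_1 + 4·M_2 + 1·M_3 = 6(Δ_2 - Δ_1) = 12
  1·M_2 + 4·M_3 + 1·M_4 = 6(Δ_3 - Δ_2) = 78
Clamped end conditions give two more equations: 2h_0·M_0 + h_0·M_1 = 6(Δ_0 - S'(0)) = 21 and h_3·M_3 + 2h_3·M_4 = 6(S'(4) - Δ_3) = -42.
Solving: M_0 = 1005/56, M_1 = -417/28, M_2 = -3/8, M_3 = 795/28, M_4 = -1971/56.

17.9464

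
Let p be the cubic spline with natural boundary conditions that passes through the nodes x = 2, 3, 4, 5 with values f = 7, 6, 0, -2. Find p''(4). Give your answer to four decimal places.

Write M_i for p''(x_i). With h_i = 1, 1, 1 and divided differences Δ_i = -1, -6, -2, the continuity of p' gives the tridiagonal system
  1·M_0 + 4·M_1 + 1·M_2 = 6(Δ_1 - Δ_0) = -30
  1·M_1 + 4·M_2 + 1·M_3 = 6(Δ_2 - Δ_1) = 24
Natural end conditions: M_0 = M_3 = 0.
Solving the tridiagonal system: M_0 = 0, M_1 = -48/5, M_2 = 42/5, M_3 = 0.

8.4000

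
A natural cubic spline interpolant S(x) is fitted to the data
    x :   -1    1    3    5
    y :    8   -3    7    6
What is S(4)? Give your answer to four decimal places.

8.1250

Let M_i = S''(x_i). Step sizes h_i = 2, 2, 2; slopes of the chords Δ_i = (y_(i+1) - y_i)/h_i = -11/2, 5, -1/2.
  2·M_0 + 8·M_1 + 2·M_2 = 6(Δ_1 - Δ_0) = 63
  2·M_1 + 8·M_2 + 2·M_3 = 6(Δ_2 - Δ_1) = -33
Natural end conditions: M_0 = M_3 = 0.
Solving the tridiagonal system: M_0 = 0, M_1 = 19/2, M_2 = -13/2, M_3 = 0.
On [3, 5], S(x) = 7 + 23/6·(x - 3) - 13/4·(x - 3)² + 13/24·(x - 3)³.
With (x - 3) = 1: S(4) = 65/8.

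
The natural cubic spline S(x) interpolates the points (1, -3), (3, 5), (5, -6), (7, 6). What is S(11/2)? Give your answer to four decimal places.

-5.4281

With m_i denoting the second derivative at x_i, h_i = 2, 2, 2, and Δ_i = (y_(i+1) − y_i)/h_i = 4, -11/2, 6:
  2·m_0 + 8·m_1 + 2·m_2 = 6(Δ_1 - Δ_0) = -57
  2·m_1 + 8·m_2 + 2·m_3 = 6(Δ_2 - Δ_1) = 69
Natural end conditions: m_0 = m_3 = 0.
Solving: m_0 = 0, m_1 = -99/10, m_2 = 111/10, m_3 = 0.
On [5, 7], S(x) = -6 - 7/5·(x - 5) + 111/20·(x - 5)² - 37/40·(x - 5)³.
With (x - 5) = 1/2: S(11/2) = -1737/320.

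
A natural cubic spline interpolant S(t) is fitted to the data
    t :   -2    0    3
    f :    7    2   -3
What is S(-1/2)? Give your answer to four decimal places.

Let M_i = S''(x_i). Step sizes h_i = 2, 3; slopes of the chords Δ_i = (y_(i+1) - y_i)/h_i = -5/2, -5/3.
  2·M_0 + 10·M_1 + 3·M_2 = 6(Δ_1 - Δ_0) = 5
Natural end conditions: M_0 = M_2 = 0.
Solving the tridiagonal system: M_0 = 0, M_1 = 1/2, M_2 = 0.
On [-2, 0], S(t) = 7 - 8/3·(t + 2) + 0·(t + 2)² + 1/24·(t + 2)³.
With (t + 2) = 3/2: S(-1/2) = 201/64.

3.1406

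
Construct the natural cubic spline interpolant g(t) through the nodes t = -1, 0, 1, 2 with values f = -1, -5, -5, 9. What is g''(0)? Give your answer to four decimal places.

With M_i denoting the second derivative at x_i, h_i = 1, 1, 1, and Δ_i = (y_(i+1) − y_i)/h_i = -4, 0, 14:
  1·M_0 + 4·M_1 + 1·M_2 = 6(Δ_1 - Δ_0) = 24
  1·M_1 + 4·M_2 + 1·M_3 = 6(Δ_2 - Δ_1) = 84
Natural end conditions: M_0 = M_3 = 0.
Forward elimination and back-substitution give M_0 = 0, M_1 = 4/5, M_2 = 104/5, M_3 = 0.

0.8000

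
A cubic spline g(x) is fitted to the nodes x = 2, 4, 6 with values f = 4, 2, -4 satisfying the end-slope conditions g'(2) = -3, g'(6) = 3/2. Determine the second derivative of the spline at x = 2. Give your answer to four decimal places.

5.6250

Put m_i = g'' at the i-th knot. Here h = (2, 2) and Δ = (-1, -3), so the interior equations h_(i-1)·m_(i-1) + 2(h_(i-1)+h_i)·m_i + h_i·m_(i+1) = 6(Δ_i − Δ_(i-1)) read
  2·m_0 + 8·m_1 + 2·m_2 = 6(Δ_1 - Δ_0) = -12
Clamped end conditions give two more equations: 2h_0·m_0 + h_0·m_1 = 6(Δ_0 - g'(2)) = 12 and h_1·m_1 + 2h_1·m_2 = 6(g'(6) - Δ_1) = 27.
Hence m_0 = 45/8, m_1 = -21/4, m_2 = 75/8.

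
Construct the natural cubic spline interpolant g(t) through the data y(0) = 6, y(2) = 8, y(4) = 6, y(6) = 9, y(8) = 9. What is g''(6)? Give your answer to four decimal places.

-1.8482

Put M_i = g'' at the i-th knot. Here h = (2, 2, 2, 2) and Δ = (1, -1, 3/2, 0), so the interior equations h_(i-1)·M_(i-1) + 2(h_(i-1)+h_i)·M_i + h_i·M_(i+1) = 6(Δ_i − Δ_(i-1)) read
  2·M_0 + 8·M_1 + 2·M_2 = 6(Δ_1 - Δ_0) = -12
  2·M_1 + 8·M_2 + 2·M_3 = 6(Δ_2 - Δ_1) = 15
  2·M_2 + 8·M_3 + 2·M_4 = 6(Δ_3 - Δ_2) = -9
Natural end conditions: M_0 = M_4 = 0.
Forward elimination and back-substitution give M_0 = 0, M_1 = -249/112, M_2 = 81/28, M_3 = -207/112, M_4 = 0.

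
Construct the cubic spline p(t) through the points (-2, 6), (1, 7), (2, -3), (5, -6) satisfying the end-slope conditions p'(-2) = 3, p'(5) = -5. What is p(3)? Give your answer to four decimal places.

-6.1253

Write M_i for p''(x_i). With h_i = 3, 1, 3 and divided differences Δ_i = 1/3, -10, -1, the continuity of p' gives the tridiagonal system
  3·M_0 + 8·M_1 + 1·M_2 = 6(Δ_1 - Δ_0) = -62
  1·M_1 + 8·M_2 + 3·M_3 = 6(Δ_2 - Δ_1) = 54
Clamped end conditions give two more equations: 2h_0·M_0 + h_0·M_1 = 6(Δ_0 - p'(-2)) = -16 and h_2·M_2 + 2h_2·M_3 = 6(p'(5) - Δ_2) = -24.
Solving the tridiagonal system: M_0 = 394/165, M_1 = -556/55, M_2 = 644/55, M_3 = -542/55.
On [2, 5], p(t) = -3 - 428/55·(t - 2) + 322/55·(t - 2)² - 593/495·(t - 2)³.
With (t - 2) = 1: p(3) = -3032/495.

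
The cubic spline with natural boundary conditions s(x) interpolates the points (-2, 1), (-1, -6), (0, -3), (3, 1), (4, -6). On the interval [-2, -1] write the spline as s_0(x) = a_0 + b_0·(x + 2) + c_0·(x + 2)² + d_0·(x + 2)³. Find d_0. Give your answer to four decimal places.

2.5393

Let m_i = s''(x_i). Step sizes h_i = 1, 1, 3, 1; slopes of the chords Δ_i = (y_(i+1) - y_i)/h_i = -7, 3, 4/3, -7.
  1·m_0 + 4·m_1 + 1·m_2 = 6(Δ_1 - Δ_0) = 60
  1·m_1 + 8·m_2 + 3·m_3 = 6(Δ_2 - Δ_1) = -10
  3·m_2 + 8·m_3 + 1·m_4 = 6(Δ_3 - Δ_2) = -50
Natural end conditions: m_0 = m_4 = 0.
Solving the tridiagonal system: m_0 = 0, m_1 = 1615/106, m_2 = -50/53, m_3 = -625/106, m_4 = 0.
On [-2, -1], with s_0(x) = a_0 + b_0·(x + 2) + c_0·(x + 2)² + d_0·(x + 2)³: c_0 = m_0/2 = 0, d_0 = (m_1 - m_0)/(6h_0) = 1615/636, b_0 = Δ_0 - h_0(2m_0 + m_1)/6 = -6067/636.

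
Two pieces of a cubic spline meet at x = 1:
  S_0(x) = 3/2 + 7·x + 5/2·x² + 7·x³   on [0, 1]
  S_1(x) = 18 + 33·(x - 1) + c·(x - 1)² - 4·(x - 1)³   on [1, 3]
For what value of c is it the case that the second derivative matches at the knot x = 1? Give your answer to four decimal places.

23.5000

S_0''(x) = 5 + 42·x, so S_0''(1) = 47. On the right, S_1''(1) = 2c, so c = 47/2.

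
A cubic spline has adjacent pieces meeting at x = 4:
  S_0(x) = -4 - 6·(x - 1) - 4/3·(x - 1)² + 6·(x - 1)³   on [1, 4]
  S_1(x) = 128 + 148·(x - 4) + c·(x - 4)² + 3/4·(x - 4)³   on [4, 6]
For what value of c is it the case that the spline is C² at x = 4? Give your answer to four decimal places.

S_0''(x) = -8/3 + 36·(x - 1), so S_0''(4) = 316/3. On the right, S_1''(4) = 2c, so c = 158/3.

52.6667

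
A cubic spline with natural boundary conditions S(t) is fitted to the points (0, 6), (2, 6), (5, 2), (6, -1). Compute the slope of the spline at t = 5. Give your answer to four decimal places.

Let σ_i = S''(x_i). Step sizes h_i = 2, 3, 1; slopes of the chords Δ_i = (y_(i+1) - y_i)/h_i = 0, -4/3, -3.
  2·σ_0 + 10·σ_1 + 3·σ_2 = 6(Δ_1 - Δ_0) = -8
  3·σ_1 + 8·σ_2 + 1·σ_3 = 6(Δ_2 - Δ_1) = -10
Natural end conditions: σ_0 = σ_3 = 0.
Solving: σ_0 = 0, σ_1 = -34/71, σ_2 = -76/71, σ_3 = 0.
On [5, 6], S'(t) = b_2 + 2c_2·(t - 5) + 3d_2·(t - 5)² with b_2 = Δ_2 - h_2(2σ_2 + σ_3)/6 = -563/213, c_2 = σ_2/2 = -38/71, d_2 = (σ_3 - σ_2)/(6h_2) = 38/213. So S'(5) = -563/213.

-2.6432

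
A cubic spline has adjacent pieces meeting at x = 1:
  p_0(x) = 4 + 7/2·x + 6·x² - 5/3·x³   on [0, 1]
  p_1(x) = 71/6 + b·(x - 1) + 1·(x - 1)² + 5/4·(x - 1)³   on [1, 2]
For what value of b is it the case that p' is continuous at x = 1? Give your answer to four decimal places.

10.5000

p_0'(x) = 7/2 + 12·x - 5·x², so p_0'(1) = 21/2. On the right, p_1'(1) = b, so b = 21/2.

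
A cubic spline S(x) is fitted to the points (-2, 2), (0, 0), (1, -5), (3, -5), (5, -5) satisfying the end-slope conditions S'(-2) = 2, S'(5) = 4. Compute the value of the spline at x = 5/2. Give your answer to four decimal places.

With σ_i denoting the second derivative at x_i, h_i = 2, 1, 2, 2, and Δ_i = (y_(i+1) − y_i)/h_i = -1, -5, 0, 0:
  2·σ_0 + 6·σ_1 + 1·σ_2 = 6(Δ_1 - Δ_0) = -24
  1·σ_1 + 6·σ_2 + 2·σ_3 = 6(Δ_2 - Δ_1) = 30
  2·σ_2 + 8·σ_3 + 2·σ_4 = 6(Δ_3 - Δ_2) = 0
Clamped end conditions give two more equations: 2h_0·σ_0 + h_0·σ_1 = 6(Δ_0 - S'(-2)) = -18 and h_3·σ_3 + 2h_3·σ_4 = 6(S'(5) - Δ_3) = 24.
Solving the tridiagonal system: σ_0 = -281/122, σ_1 = -268/61, σ_2 = 425/61, σ_3 = -226/61, σ_4 = 479/61.
On [1, 3], S(x) = -5 - 208/61·(x - 1) + 425/122·(x - 1)² - 217/244·(x - 1)³.
With (x - 1) = 3/2: S(5/2) = -10303/1952.

-5.2782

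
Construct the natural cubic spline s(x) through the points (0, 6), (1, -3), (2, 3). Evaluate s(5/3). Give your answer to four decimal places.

-0.1111

Write σ_i for s''(x_i). With h_i = 1, 1 and divided differences Δ_i = -9, 6, the continuity of s' gives the tridiagonal system
  1·σ_0 + 4·σ_1 + 1·σ_2 = 6(Δ_1 - Δ_0) = 90
Natural end conditions: σ_0 = σ_2 = 0.
Solving: σ_0 = 0, σ_1 = 45/2, σ_2 = 0.
On [1, 2], s(x) = -3 - 3/2·(x - 1) + 45/4·(x - 1)² - 15/4·(x - 1)³.
With (x - 1) = 2/3: s(5/3) = -1/9.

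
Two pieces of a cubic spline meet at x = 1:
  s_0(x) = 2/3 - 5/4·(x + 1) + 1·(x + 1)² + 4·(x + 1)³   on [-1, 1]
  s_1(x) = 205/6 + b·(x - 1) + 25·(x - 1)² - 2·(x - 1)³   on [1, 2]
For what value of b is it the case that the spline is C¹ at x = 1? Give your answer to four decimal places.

s_0'(x) = -5/4 + 2·(x + 1) + 12·(x + 1)², so s_0'(1) = 203/4. On the right, s_1'(1) = b, so b = 203/4.

50.7500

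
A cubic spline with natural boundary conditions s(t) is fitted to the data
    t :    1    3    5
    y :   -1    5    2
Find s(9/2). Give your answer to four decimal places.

Put m_i = s'' at the i-th knot. Here h = (2, 2) and Δ = (3, -3/2), so the interior equations h_(i-1)·m_(i-1) + 2(h_(i-1)+h_i)·m_i + h_i·m_(i+1) = 6(Δ_i − Δ_(i-1)) read
  2·m_0 + 8·m_1 + 2·m_2 = 6(Δ_1 - Δ_0) = -27
Natural end conditions: m_0 = m_2 = 0.
Forward elimination and back-substitution give m_0 = 0, m_1 = -27/8, m_2 = 0.
On [3, 5], s(t) = 5 + 3/4·(t - 3) - 27/16·(t - 3)² + 9/32·(t - 3)³.
With (t - 3) = 3/2: s(9/2) = 839/256.

3.2773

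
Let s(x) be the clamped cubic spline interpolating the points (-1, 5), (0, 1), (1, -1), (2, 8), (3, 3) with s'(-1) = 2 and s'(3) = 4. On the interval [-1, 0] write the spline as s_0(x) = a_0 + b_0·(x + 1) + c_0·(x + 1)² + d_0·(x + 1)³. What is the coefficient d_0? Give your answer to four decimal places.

3.2857

With m_i denoting the second derivative at x_i, h_i = 1, 1, 1, 1, and Δ_i = (y_(i+1) − y_i)/h_i = -4, -2, 9, -5:
  1·m_0 + 4·m_1 + 1·m_2 = 6(Δ_1 - Δ_0) = 12
  1·m_1 + 4·m_2 + 1·m_3 = 6(Δ_2 - Δ_1) = 66
  1·m_2 + 4·m_3 + 1·m_4 = 6(Δ_3 - Δ_2) = -84
Clamped end conditions give two more equations: 2h_0·m_0 + h_0·m_1 = 6(Δ_0 - s'(-1)) = -36 and h_3·m_3 + 2h_3·m_4 = 6(s'(3) - Δ_3) = 54.
Forward elimination and back-substitution give m_0 = -130/7, m_1 = 8/7, m_2 = 26, m_3 = -274/7, m_4 = 326/7.
On [-1, 0], with s_0(x) = a_0 + b_0·(x + 1) + c_0·(x + 1)² + d_0·(x + 1)³: c_0 = m_0/2 = -65/7, d_0 = (m_1 - m_0)/(6h_0) = 23/7, b_0 = Δ_0 - h_0(2m_0 + m_1)/6 = 2.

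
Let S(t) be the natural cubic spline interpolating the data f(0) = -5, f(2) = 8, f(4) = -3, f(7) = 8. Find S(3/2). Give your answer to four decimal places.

Write σ_i for S''(x_i). With h_i = 2, 2, 3 and divided differences Δ_i = 13/2, -11/2, 11/3, the continuity of S' gives the tridiagonal system
  2·σ_0 + 8·σ_1 + 2·σ_2 = 6(Δ_1 - Δ_0) = -72
  2·σ_1 + 10·σ_2 + 3·σ_3 = 6(Δ_2 - Δ_1) = 55
Natural end conditions: σ_0 = σ_3 = 0.
Hence σ_0 = 0, σ_1 = -415/38, σ_2 = 146/19, σ_3 = 0.
On [0, 2], S(t) = -5 + 578/57·t + 0·t² - 415/456·t³.
With t = 3/2: S(3/2) = 8681/1216.

7.1390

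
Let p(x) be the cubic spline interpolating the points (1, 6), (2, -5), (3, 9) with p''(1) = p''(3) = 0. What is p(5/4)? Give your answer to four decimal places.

1.7852

With σ_i denoting the second derivative at x_i, h_i = 1, 1, and Δ_i = (y_(i+1) − y_i)/h_i = -11, 14:
  1·σ_0 + 4·σ_1 + 1·σ_2 = 6(Δ_1 - Δ_0) = 150
Natural end conditions: σ_0 = σ_2 = 0.
Forward elimination and back-substitution give σ_0 = 0, σ_1 = 75/2, σ_2 = 0.
On [1, 2], p(x) = 6 - 69/4·(x - 1) + 0·(x - 1)² + 25/4·(x - 1)³.
With (x - 1) = 1/4: p(5/4) = 457/256.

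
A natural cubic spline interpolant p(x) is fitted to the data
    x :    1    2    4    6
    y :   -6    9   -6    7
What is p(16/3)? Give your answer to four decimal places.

-0.8081

Let m_i = p''(x_i). Step sizes h_i = 1, 2, 2; slopes of the chords Δ_i = (y_(i+1) - y_i)/h_i = 15, -15/2, 13/2.
  1·m_0 + 6·m_1 + 2·m_2 = 6(Δ_1 - Δ_0) = -135
  2·m_1 + 8·m_2 + 2·m_3 = 6(Δ_2 - Δ_1) = 84
Natural end conditions: m_0 = m_3 = 0.
Solving the tridiagonal system: m_0 = 0, m_1 = -312/11, m_2 = 387/22, m_3 = 0.
On [4, 6], p(x) = -6 - 115/22·(x - 4) + 387/44·(x - 4)² - 129/88·(x - 4)³.
With (x - 4) = 4/3: p(16/3) = -80/99.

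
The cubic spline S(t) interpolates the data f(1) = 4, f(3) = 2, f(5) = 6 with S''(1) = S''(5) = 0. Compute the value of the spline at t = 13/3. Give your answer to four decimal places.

4.2222

With M_i denoting the second derivative at x_i, h_i = 2, 2, and Δ_i = (y_(i+1) − y_i)/h_i = -1, 2:
  2·M_0 + 8·M_1 + 2·M_2 = 6(Δ_1 - Δ_0) = 18
Natural end conditions: M_0 = M_2 = 0.
Forward elimination and back-substitution give M_0 = 0, M_1 = 9/4, M_2 = 0.
On [3, 5], S(t) = 2 + 1/2·(t - 3) + 9/8·(t - 3)² - 3/16·(t - 3)³.
With (t - 3) = 4/3: S(13/3) = 38/9.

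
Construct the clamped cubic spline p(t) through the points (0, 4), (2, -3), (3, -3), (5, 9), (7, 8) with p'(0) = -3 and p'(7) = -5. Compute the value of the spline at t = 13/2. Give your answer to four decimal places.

Let M_i = p''(x_i). Step sizes h_i = 2, 1, 2, 2; slopes of the chords Δ_i = (y_(i+1) - y_i)/h_i = -7/2, 0, 6, -1/2.
  2·M_0 + 6·M_1 + 1·M_2 = 6(Δ_1 - Δ_0) = 21
  1·M_1 + 6·M_2 + 2·M_3 = 6(Δ_2 - Δ_1) = 36
  2·M_2 + 8·M_3 + 2·M_4 = 6(Δ_3 - Δ_2) = -39
Clamped end conditions give two more equations: 2h_0·M_0 + h_0·M_1 = 6(Δ_0 - p'(0)) = -3 and h_3·M_3 + 2h_3·M_4 = 6(p'(7) - Δ_3) = -27.
Solving: M_0 = -551/244, M_1 = 184/61, M_2 = 905/122, M_3 = -703/122, M_4 = -236/61.
On [5, 7], p(t) = 9 + 565/122·(t - 5) - 703/244·(t - 5)² + 77/488·(t - 5)³.
With (t - 5) = 3/2: p(13/2) = 39027/3904.

9.9967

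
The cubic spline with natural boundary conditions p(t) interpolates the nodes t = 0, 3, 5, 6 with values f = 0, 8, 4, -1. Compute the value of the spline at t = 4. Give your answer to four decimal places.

With m_i denoting the second derivative at x_i, h_i = 3, 2, 1, and Δ_i = (y_(i+1) − y_i)/h_i = 8/3, -2, -5:
  3·m_0 + 10·m_1 + 2·m_2 = 6(Δ_1 - Δ_0) = -28
  2·m_1 + 6·m_2 + 1·m_3 = 6(Δ_2 - Δ_1) = -18
Natural end conditions: m_0 = m_3 = 0.
Forward elimination and back-substitution give m_0 = 0, m_1 = -33/14, m_2 = -31/14, m_3 = 0.
On [3, 5], p(t) = 8 + 13/42·(t - 3) - 33/28·(t - 3)² + 1/84·(t - 3)³.
With (t - 3) = 1: p(4) = 50/7.

7.1429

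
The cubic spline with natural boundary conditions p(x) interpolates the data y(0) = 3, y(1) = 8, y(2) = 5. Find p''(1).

-12

With M_i denoting the second derivative at x_i, h_i = 1, 1, and Δ_i = (y_(i+1) − y_i)/h_i = 5, -3:
  1·M_0 + 4·M_1 + 1·M_2 = 6(Δ_1 - Δ_0) = -48
Natural end conditions: M_0 = M_2 = 0.
Solving: M_0 = 0, M_1 = -12, M_2 = 0.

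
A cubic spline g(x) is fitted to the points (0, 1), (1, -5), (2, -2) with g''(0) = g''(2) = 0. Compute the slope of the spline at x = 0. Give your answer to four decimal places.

With m_i denoting the second derivative at x_i, h_i = 1, 1, and Δ_i = (y_(i+1) − y_i)/h_i = -6, 3:
  1·m_0 + 4·m_1 + 1·m_2 = 6(Δ_1 - Δ_0) = 54
Natural end conditions: m_0 = m_2 = 0.
Forward elimination and back-substitution give m_0 = 0, m_1 = 27/2, m_2 = 0.
On [0, 1], g'(x) = b_0 + 2c_0·x + 3d_0·x² with b_0 = Δ_0 - h_0(2m_0 + m_1)/6 = -33/4, c_0 = m_0/2 = 0, d_0 = (m_1 - m_0)/(6h_0) = 9/4. So g'(0) = -33/4.

-8.2500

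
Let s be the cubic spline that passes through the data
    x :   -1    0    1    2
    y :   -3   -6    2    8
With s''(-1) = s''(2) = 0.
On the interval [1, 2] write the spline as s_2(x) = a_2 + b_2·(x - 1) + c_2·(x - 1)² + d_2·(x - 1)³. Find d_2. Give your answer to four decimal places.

Put m_i = s'' at the i-th knot. Here h = (1, 1, 1) and Δ = (-3, 8, 6), so the interior equations h_(i-1)·m_(i-1) + 2(h_(i-1)+h_i)·m_i + h_i·m_(i+1) = 6(Δ_i − Δ_(i-1)) read
  1·m_0 + 4·m_1 + 1·m_2 = 6(Δ_1 - Δ_0) = 66
  1·m_1 + 4·m_2 + 1·m_3 = 6(Δ_2 - Δ_1) = -12
Natural end conditions: m_0 = m_3 = 0.
Hence m_0 = 0, m_1 = 92/5, m_2 = -38/5, m_3 = 0.
On [1, 2], with s_2(x) = a_2 + b_2·(x - 1) + c_2·(x - 1)² + d_2·(x - 1)³: c_2 = m_2/2 = -19/5, d_2 = (m_3 - m_2)/(6h_2) = 19/15, b_2 = Δ_2 - h_2(2m_2 + m_3)/6 = 128/15.

1.2667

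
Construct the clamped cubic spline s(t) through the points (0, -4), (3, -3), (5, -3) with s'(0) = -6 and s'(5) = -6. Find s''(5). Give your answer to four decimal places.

Let M_i = s''(x_i). Step sizes h_i = 3, 2; slopes of the chords Δ_i = (y_(i+1) - y_i)/h_i = 1/3, 0.
  3·M_0 + 10·M_1 + 2·M_2 = 6(Δ_1 - Δ_0) = -2
Clamped end conditions give two more equations: 2h_0·M_0 + h_0·M_1 = 6(Δ_0 - s'(0)) = 38 and h_1·M_1 + 2h_1·M_2 = 6(s'(5) - Δ_1) = -36.
Solving the tridiagonal system: M_0 = 98/15, M_1 = -2/5, M_2 = -44/5.

-8.8000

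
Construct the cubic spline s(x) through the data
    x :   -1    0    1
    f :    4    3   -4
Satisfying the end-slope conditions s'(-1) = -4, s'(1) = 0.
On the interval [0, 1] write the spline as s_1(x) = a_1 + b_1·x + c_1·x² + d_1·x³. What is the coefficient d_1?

9

Put M_i = s'' at the i-th knot. Here h = (1, 1) and Δ = (-1, -7), so the interior equations h_(i-1)·M_(i-1) + 2(h_(i-1)+h_i)·M_i + h_i·M_(i+1) = 6(Δ_i − Δ_(i-1)) read
  1·M_0 + 4·M_1 + 1·M_2 = 6(Δ_1 - Δ_0) = -36
Clamped end conditions give two more equations: 2h_0·M_0 + h_0·M_1 = 6(Δ_0 - s'(-1)) = 18 and h_1·M_1 + 2h_1·M_2 = 6(s'(1) - Δ_1) = 42.
Hence M_0 = 20, M_1 = -22, M_2 = 32.
On [0, 1], with s_1(x) = a_1 + b_1·x + c_1·x² + d_1·x³: c_1 = M_1/2 = -11, d_1 = (M_2 - M_1)/(6h_1) = 9, b_1 = Δ_1 - h_1(2M_1 + M_2)/6 = -5.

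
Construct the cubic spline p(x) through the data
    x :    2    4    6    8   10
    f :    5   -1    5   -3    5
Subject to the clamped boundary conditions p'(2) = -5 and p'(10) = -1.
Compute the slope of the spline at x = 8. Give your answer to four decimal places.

Put m_i = p'' at the i-th knot. Here h = (2, 2, 2, 2) and Δ = (-3, 3, -4, 4), so the interior equations h_(i-1)·m_(i-1) + 2(h_(i-1)+h_i)·m_i + h_i·m_(i+1) = 6(Δ_i − Δ_(i-1)) read
  2·m_0 + 8·m_1 + 2·m_2 = 6(Δ_1 - Δ_0) = 36
  2·m_1 + 8·m_2 + 2·m_3 = 6(Δ_2 - Δ_1) = -42
  2·m_2 + 8·m_3 + 2·m_4 = 6(Δ_3 - Δ_2) = 48
Clamped end conditions give two more equations: 2h_0·m_0 + h_0·m_1 = 6(Δ_0 - p'(2)) = 12 and h_3·m_3 + 2h_3·m_4 = 6(p'(10) - Δ_3) = -30.
Forward elimination and back-substitution give m_0 = -4/7, m_1 = 50/7, m_2 = -10, m_3 = 83/7, m_4 = -94/7.
On [8, 10], p'(x) = b_3 + 2c_3·(x - 8) + 3d_3·(x - 8)² with b_3 = Δ_3 - h_3(2m_3 + m_4)/6 = 4/7, c_3 = m_3/2 = 83/14, d_3 = (m_4 - m_3)/(6h_3) = -59/28. So p'(8) = 4/7.

0.5714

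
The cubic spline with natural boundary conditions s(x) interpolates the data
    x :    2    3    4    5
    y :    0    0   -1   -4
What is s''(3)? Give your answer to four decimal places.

Write M_i for s''(x_i). With h_i = 1, 1, 1 and divided differences Δ_i = 0, -1, -3, the continuity of s' gives the tridiagonal system
  1·M_0 + 4·M_1 + 1·M_2 = 6(Δ_1 - Δ_0) = -6
  1·M_1 + 4·M_2 + 1·M_3 = 6(Δ_2 - Δ_1) = -12
Natural end conditions: M_0 = M_3 = 0.
Hence M_0 = 0, M_1 = -4/5, M_2 = -14/5, M_3 = 0.

-0.8000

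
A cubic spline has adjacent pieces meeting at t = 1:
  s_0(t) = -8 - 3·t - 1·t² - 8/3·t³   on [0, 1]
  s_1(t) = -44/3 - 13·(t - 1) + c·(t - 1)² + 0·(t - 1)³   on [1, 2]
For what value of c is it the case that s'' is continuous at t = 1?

s_0''(t) = -2 - 16·t, so s_0''(1) = -18. On the right, s_1''(1) = 2c, so c = -9.

-9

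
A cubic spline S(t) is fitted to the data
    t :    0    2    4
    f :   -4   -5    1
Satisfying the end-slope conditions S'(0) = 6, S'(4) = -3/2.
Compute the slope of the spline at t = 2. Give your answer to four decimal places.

Let M_i = S''(x_i). Step sizes h_i = 2, 2; slopes of the chords Δ_i = (y_(i+1) - y_i)/h_i = -1/2, 3.
  2·M_0 + 8·M_1 + 2·M_2 = 6(Δ_1 - Δ_0) = 21
Clamped end conditions give two more equations: 2h_0·M_0 + h_0·M_1 = 6(Δ_0 - S'(0)) = -39 and h_1·M_1 + 2h_1·M_2 = 6(S'(4) - Δ_1) = -27.
Solving the tridiagonal system: M_0 = -57/4, M_1 = 9, M_2 = -45/4.
On [2, 4], S'(t) = b_1 + 2c_1·(t - 2) + 3d_1·(t - 2)² with b_1 = Δ_1 - h_1(2M_1 + M_2)/6 = 3/4, c_1 = M_1/2 = 9/2, d_1 = (M_2 - M_1)/(6h_1) = -27/16. So S'(2) = 3/4.

0.7500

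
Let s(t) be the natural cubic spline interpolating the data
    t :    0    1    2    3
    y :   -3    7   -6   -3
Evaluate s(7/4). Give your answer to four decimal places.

-2.9656

Let m_i = s''(x_i). Step sizes h_i = 1, 1, 1; slopes of the chords Δ_i = (y_(i+1) - y_i)/h_i = 10, -13, 3.
  1·m_0 + 4·m_1 + 1·m_2 = 6(Δ_1 - Δ_0) = -138
  1·m_1 + 4·m_2 + 1·m_3 = 6(Δ_2 - Δ_1) = 96
Natural end conditions: m_0 = m_3 = 0.
Hence m_0 = 0, m_1 = -216/5, m_2 = 174/5, m_3 = 0.
On [1, 2], s(t) = 7 - 22/5·(t - 1) - 108/5·(t - 1)² + 13·(t - 1)³.
With (t - 1) = 3/4: s(7/4) = -949/320.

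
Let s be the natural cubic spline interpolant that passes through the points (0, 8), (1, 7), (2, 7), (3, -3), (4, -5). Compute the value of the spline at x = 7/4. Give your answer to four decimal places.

Write m_i for s''(x_i). With h_i = 1, 1, 1, 1 and divided differences Δ_i = -1, 0, -10, -2, the continuity of s' gives the tridiagonal system
  1·m_0 + 4·m_1 + 1·m_2 = 6(Δ_1 - Δ_0) = 6
  1·m_1 + 4·m_2 + 1·m_3 = 6(Δ_2 - Δ_1) = -60
  1·m_2 + 4·m_3 + 1·m_4 = 6(Δ_3 - Δ_2) = 48
Natural end conditions: m_0 = m_4 = 0.
Hence m_0 = 0, m_1 = 27/4, m_2 = -21, m_3 = 69/4, m_4 = 0.
On [1, 2], s(x) = 7 + 5/4·(x - 1) + 27/8·(x - 1)² - 37/8·(x - 1)³.
With (x - 1) = 3/4: s(7/4) = 4037/512.

7.8848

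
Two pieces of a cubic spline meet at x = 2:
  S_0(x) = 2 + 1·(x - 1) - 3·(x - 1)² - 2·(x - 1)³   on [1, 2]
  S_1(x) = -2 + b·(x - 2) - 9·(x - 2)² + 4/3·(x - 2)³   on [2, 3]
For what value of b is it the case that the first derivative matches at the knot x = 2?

S_0'(x) = 1 - 6·(x - 1) - 6·(x - 1)², so S_0'(2) = -11. On the right, S_1'(2) = b, so b = -11.

-11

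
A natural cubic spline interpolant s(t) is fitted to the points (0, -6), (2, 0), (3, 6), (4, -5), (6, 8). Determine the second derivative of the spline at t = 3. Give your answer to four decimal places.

-33.4091

With M_i denoting the second derivative at x_i, h_i = 2, 1, 1, 2, and Δ_i = (y_(i+1) − y_i)/h_i = 3, 6, -11, 13/2:
  2·M_0 + 6·M_1 + 1·M_2 = 6(Δ_1 - Δ_0) = 18
  1·M_1 + 4·M_2 + 1·M_3 = 6(Δ_2 - Δ_1) = -102
  1·M_2 + 6·M_3 + 2·M_4 = 6(Δ_3 - Δ_2) = 105
Natural end conditions: M_0 = M_4 = 0.
Hence M_0 = 0, M_1 = 377/44, M_2 = -735/22, M_3 = 1015/44, M_4 = 0.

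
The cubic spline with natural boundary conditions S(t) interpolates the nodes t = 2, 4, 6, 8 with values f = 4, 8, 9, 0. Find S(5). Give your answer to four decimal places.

Let m_i = S''(x_i). Step sizes h_i = 2, 2, 2; slopes of the chords Δ_i = (y_(i+1) - y_i)/h_i = 2, 1/2, -9/2.
  2·m_0 + 8·m_1 + 2·m_2 = 6(Δ_1 - Δ_0) = -9
  2·m_1 + 8·m_2 + 2·m_3 = 6(Δ_2 - Δ_1) = -30
Natural end conditions: m_0 = m_3 = 0.
Solving: m_0 = 0, m_1 = -1/5, m_2 = -37/10, m_3 = 0.
On [4, 6], S(t) = 8 + 28/15·(t - 4) - 1/10·(t - 4)² - 7/24·(t - 4)³.
With (t - 4) = 1: S(5) = 379/40.

9.4750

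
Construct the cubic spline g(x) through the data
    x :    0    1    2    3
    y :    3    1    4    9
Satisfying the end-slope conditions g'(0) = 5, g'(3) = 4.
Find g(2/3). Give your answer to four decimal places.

With M_i denoting the second derivative at x_i, h_i = 1, 1, 1, and Δ_i = (y_(i+1) − y_i)/h_i = -2, 3, 5:
  1·M_0 + 4·M_1 + 1·M_2 = 6(Δ_1 - Δ_0) = 30
  1·M_1 + 4·M_2 + 1·M_3 = 6(Δ_2 - Δ_1) = 12
Clamped end conditions give two more equations: 2h_0·M_0 + h_0·M_1 = 6(Δ_0 - g'(0)) = -42 and h_2·M_2 + 2h_2·M_3 = 6(g'(3) - Δ_2) = -6.
Hence M_0 = -424/15, M_1 = 218/15, M_2 = 2/15, M_3 = -46/15.
On [0, 1], g(x) = 3 + 5·x - 212/15·x² + 107/15·x³.
With x = 2/3: g(2/3) = 877/405.

2.1654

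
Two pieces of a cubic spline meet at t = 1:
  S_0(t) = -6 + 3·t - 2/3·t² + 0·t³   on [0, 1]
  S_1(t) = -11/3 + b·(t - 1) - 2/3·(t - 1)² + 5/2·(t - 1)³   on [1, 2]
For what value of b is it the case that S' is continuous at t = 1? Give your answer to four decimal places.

1.6667

S_0'(t) = 3 - 4/3·t + 0·t², so S_0'(1) = 5/3. On the right, S_1'(1) = b, so b = 5/3.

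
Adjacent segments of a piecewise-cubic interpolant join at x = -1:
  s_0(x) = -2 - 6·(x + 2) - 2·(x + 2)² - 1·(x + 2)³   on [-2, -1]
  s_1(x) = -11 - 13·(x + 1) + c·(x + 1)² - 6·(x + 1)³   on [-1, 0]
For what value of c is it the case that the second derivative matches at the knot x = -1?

s_0''(x) = -4 - 6·(x + 2), so s_0''(-1) = -10. On the right, s_1''(-1) = 2c, so c = -5.

-5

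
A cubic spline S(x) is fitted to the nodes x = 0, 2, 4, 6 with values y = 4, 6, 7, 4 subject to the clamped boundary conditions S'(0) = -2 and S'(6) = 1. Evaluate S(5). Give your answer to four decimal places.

Let σ_i = S''(x_i). Step sizes h_i = 2, 2, 2; slopes of the chords Δ_i = (y_(i+1) - y_i)/h_i = 1, 1/2, -3/2.
  2·σ_0 + 8·σ_1 + 2·σ_2 = 6(Δ_1 - Δ_0) = -3
  2·σ_1 + 8·σ_2 + 2·σ_3 = 6(Δ_2 - Δ_1) = -12
Clamped end conditions give two more equations: 2h_0·σ_0 + h_0·σ_1 = 6(Δ_0 - S'(0)) = 18 and h_2·σ_2 + 2h_2·σ_3 = 6(S'(6) - Δ_2) = 15.
Solving: σ_0 = 5, σ_1 = -1, σ_2 = -5/2, σ_3 = 5.
On [4, 6], S(x) = 7 - 3/2·(x - 4) - 5/4·(x - 4)² + 5/8·(x - 4)³.
With (x - 4) = 1: S(5) = 39/8.

4.8750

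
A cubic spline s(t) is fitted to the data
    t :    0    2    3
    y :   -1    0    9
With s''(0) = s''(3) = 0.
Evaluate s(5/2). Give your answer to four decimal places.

Put M_i = s'' at the i-th knot. Here h = (2, 1) and Δ = (1/2, 9), so the interior equations h_(i-1)·M_(i-1) + 2(h_(i-1)+h_i)·M_i + h_i·M_(i+1) = 6(Δ_i − Δ_(i-1)) read
  2·M_0 + 6·M_1 + 1·M_2 = 6(Δ_1 - Δ_0) = 51
Natural end conditions: M_0 = M_2 = 0.
Solving the tridiagonal system: M_0 = 0, M_1 = 17/2, M_2 = 0.
On [2, 3], s(t) = 0 + 37/6·(t - 2) + 17/4·(t - 2)² - 17/12·(t - 2)³.
With (t - 2) = 1/2: s(5/2) = 127/32.

3.9688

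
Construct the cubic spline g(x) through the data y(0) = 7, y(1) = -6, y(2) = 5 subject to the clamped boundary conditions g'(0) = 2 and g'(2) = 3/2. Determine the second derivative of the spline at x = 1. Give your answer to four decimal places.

72.5000

Write m_i for g''(x_i). With h_i = 1, 1 and divided differences Δ_i = -13, 11, the continuity of g' gives the tridiagonal system
  1·m_0 + 4·m_1 + 1·m_2 = 6(Δ_1 - Δ_0) = 144
Clamped end conditions give two more equations: 2h_0·m_0 + h_0·m_1 = 6(Δ_0 - g'(0)) = -90 and h_1·m_1 + 2h_1·m_2 = 6(g'(2) - Δ_1) = -57.
Forward elimination and back-substitution give m_0 = -325/4, m_1 = 145/2, m_2 = -259/4.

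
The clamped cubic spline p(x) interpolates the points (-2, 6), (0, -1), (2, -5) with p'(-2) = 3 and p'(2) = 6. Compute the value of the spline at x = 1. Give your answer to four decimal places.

Write M_i for p''(x_i). With h_i = 2, 2 and divided differences Δ_i = -7/2, -2, the continuity of p' gives the tridiagonal system
  2·M_0 + 8·M_1 + 2·M_2 = 6(Δ_1 - Δ_0) = 9
Clamped end conditions give two more equations: 2h_0·M_0 + h_0·M_1 = 6(Δ_0 - p'(-2)) = -39 and h_1·M_1 + 2h_1·M_2 = 6(p'(2) - Δ_1) = 48.
Solving: M_0 = -81/8, M_1 = 3/4, M_2 = 93/8.
On [0, 2], p(x) = -1 - 51/8·x + 3/8·x² + 29/32·x³.
With x = 1: p(1) = -195/32.

-6.0938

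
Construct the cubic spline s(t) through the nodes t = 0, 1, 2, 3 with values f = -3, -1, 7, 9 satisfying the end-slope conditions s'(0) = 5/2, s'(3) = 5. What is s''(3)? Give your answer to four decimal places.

Write σ_i for s''(x_i). With h_i = 1, 1, 1 and divided differences Δ_i = 2, 8, 2, the continuity of s' gives the tridiagonal system
  1·σ_0 + 4·σ_1 + 1·σ_2 = 6(Δ_1 - Δ_0) = 36
  1·σ_1 + 4·σ_2 + 1·σ_3 = 6(Δ_2 - Δ_1) = -36
Clamped end conditions give two more equations: 2h_0·σ_0 + h_0·σ_1 = 6(Δ_0 - s'(0)) = -3 and h_2·σ_2 + 2h_2·σ_3 = 6(s'(3) - Δ_2) = 18.
Forward elimination and back-substitution give σ_0 = -28/3, σ_1 = 47/3, σ_2 = -52/3, σ_3 = 53/3.

17.6667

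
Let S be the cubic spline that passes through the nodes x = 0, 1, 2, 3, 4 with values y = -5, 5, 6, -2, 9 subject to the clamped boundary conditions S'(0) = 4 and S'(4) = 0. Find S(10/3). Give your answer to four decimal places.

1.5079

With m_i denoting the second derivative at x_i, h_i = 1, 1, 1, 1, and Δ_i = (y_(i+1) − y_i)/h_i = 10, 1, -8, 11:
  1·m_0 + 4·m_1 + 1·m_2 = 6(Δ_1 - Δ_0) = -54
  1·m_1 + 4·m_2 + 1·m_3 = 6(Δ_2 - Δ_1) = -54
  1·m_2 + 4·m_3 + 1·m_4 = 6(Δ_3 - Δ_2) = 114
Clamped end conditions give two more equations: 2h_0·m_0 + h_0·m_1 = 6(Δ_0 - S'(0)) = 36 and h_3·m_3 + 2h_3·m_4 = 6(S'(4) - Δ_3) = -66.
Solving the tridiagonal system: m_0 = 176/7, m_1 = -100/7, m_2 = -22, m_3 = 338/7, m_4 = -400/7.
On [3, 4], S(x) = -2 + 31/7·(x - 3) + 169/7·(x - 3)² - 123/7·(x - 3)³.
With (x - 3) = 1/3: S(10/3) = 95/63.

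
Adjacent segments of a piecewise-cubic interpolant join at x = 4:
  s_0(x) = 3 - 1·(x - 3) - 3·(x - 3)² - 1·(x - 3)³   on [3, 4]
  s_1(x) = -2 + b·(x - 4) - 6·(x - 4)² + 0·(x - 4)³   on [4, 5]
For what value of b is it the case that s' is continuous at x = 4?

s_0'(x) = -1 - 6·(x - 3) - 3·(x - 3)², so s_0'(4) = -10. On the right, s_1'(4) = b, so b = -10.

-10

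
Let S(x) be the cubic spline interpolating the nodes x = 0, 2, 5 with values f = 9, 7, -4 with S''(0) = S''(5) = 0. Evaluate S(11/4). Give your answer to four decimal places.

Write M_i for S''(x_i). With h_i = 2, 3 and divided differences Δ_i = -1, -11/3, the continuity of S' gives the tridiagonal system
  2·M_0 + 10·M_1 + 3·M_2 = 6(Δ_1 - Δ_0) = -16
Natural end conditions: M_0 = M_2 = 0.
Solving the tridiagonal system: M_0 = 0, M_1 = -8/5, M_2 = 0.
On [2, 5], S(x) = 7 - 31/15·(x - 2) - 4/5·(x - 2)² + 4/45·(x - 2)³.
With (x - 2) = 3/4: S(11/4) = 403/80.

5.0375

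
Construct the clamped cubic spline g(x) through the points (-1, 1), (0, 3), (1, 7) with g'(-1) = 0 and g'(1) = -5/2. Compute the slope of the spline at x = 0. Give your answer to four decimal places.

Let M_i = g''(x_i). Step sizes h_i = 1, 1; slopes of the chords Δ_i = (y_(i+1) - y_i)/h_i = 2, 4.
  1·M_0 + 4·M_1 + 1·M_2 = 6(Δ_1 - Δ_0) = 12
Clamped end conditions give two more equations: 2h_0·M_0 + h_0·M_1 = 6(Δ_0 - g'(-1)) = 12 and h_1·M_1 + 2h_1·M_2 = 6(g'(1) - Δ_1) = -39.
Solving: M_0 = 7/4, M_1 = 17/2, M_2 = -95/4.
On [0, 1], g'(x) = b_1 + 2c_1·x + 3d_1·x² with b_1 = Δ_1 - h_1(2M_1 + M_2)/6 = 41/8, c_1 = M_1/2 = 17/4, d_1 = (M_2 - M_1)/(6h_1) = -43/8. So g'(0) = 41/8.

5.1250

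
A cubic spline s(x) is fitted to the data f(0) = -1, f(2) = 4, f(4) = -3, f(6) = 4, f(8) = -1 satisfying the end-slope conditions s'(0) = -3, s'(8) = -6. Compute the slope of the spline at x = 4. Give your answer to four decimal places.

Put m_i = s'' at the i-th knot. Here h = (2, 2, 2, 2) and Δ = (5/2, -7/2, 7/2, -5/2), so the interior equations h_(i-1)·m_(i-1) + 2(h_(i-1)+h_i)·m_i + h_i·m_(i+1) = 6(Δ_i − Δ_(i-1)) read
  2·m_0 + 8·m_1 + 2·m_2 = 6(Δ_1 - Δ_0) = -36
  2·m_1 + 8·m_2 + 2·m_3 = 6(Δ_2 - Δ_1) = 42
  2·m_2 + 8·m_3 + 2·m_4 = 6(Δ_3 - Δ_2) = -36
Clamped end conditions give two more equations: 2h_0·m_0 + h_0·m_1 = 6(Δ_0 - s'(0)) = 33 and h_3·m_3 + 2h_3·m_4 = 6(s'(8) - Δ_3) = -21.
Hence m_0 = 747/56, m_1 = -285/28, m_2 = 75/8, m_3 = -177/28, m_4 = -117/56.
On [4, 6], s'(x) = b_2 + 2c_2·(x - 4) + 3d_2·(x - 4)² with b_2 = Δ_2 - h_2(2m_2 + m_3)/6 = -9/14, c_2 = m_2/2 = 75/16, d_2 = (m_3 - m_2)/(6h_2) = -293/224. So s'(4) = -9/14.

-0.6429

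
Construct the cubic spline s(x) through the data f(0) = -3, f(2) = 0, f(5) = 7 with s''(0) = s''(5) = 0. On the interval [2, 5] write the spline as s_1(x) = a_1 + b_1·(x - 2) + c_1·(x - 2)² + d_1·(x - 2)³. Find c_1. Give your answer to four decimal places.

Put M_i = s'' at the i-th knot. Here h = (2, 3) and Δ = (3/2, 7/3), so the interior equations h_(i-1)·M_(i-1) + 2(h_(i-1)+h_i)·M_i + h_i·M_(i+1) = 6(Δ_i − Δ_(i-1)) read
  2·M_0 + 10·M_1 + 3·M_2 = 6(Δ_1 - Δ_0) = 5
Natural end conditions: M_0 = M_2 = 0.
Hence M_0 = 0, M_1 = 1/2, M_2 = 0.
On [2, 5], with s_1(x) = a_1 + b_1·(x - 2) + c_1·(x - 2)² + d_1·(x - 2)³: c_1 = M_1/2 = 1/4, d_1 = (M_2 - M_1)/(6h_1) = -1/36, b_1 = Δ_1 - h_1(2M_1 + M_2)/6 = 11/6.

0.2500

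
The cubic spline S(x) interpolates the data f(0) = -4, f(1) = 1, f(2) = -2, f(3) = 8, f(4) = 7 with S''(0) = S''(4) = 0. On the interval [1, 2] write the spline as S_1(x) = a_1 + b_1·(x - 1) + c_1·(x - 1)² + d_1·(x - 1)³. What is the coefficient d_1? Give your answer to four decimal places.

8.3393

Let σ_i = S''(x_i). Step sizes h_i = 1, 1, 1, 1; slopes of the chords Δ_i = (y_(i+1) - y_i)/h_i = 5, -3, 10, -1.
  1·σ_0 + 4·σ_1 + 1·σ_2 = 6(Δ_1 - Δ_0) = -48
  1·σ_1 + 4·σ_2 + 1·σ_3 = 6(Δ_2 - Δ_1) = 78
  1·σ_2 + 4·σ_3 + 1·σ_4 = 6(Δ_3 - Δ_2) = -66
Natural end conditions: σ_0 = σ_4 = 0.
Solving: σ_0 = 0, σ_1 = -549/28, σ_2 = 213/7, σ_3 = -675/28, σ_4 = 0.
On [1, 2], with S_1(x) = a_1 + b_1·(x - 1) + c_1·(x - 1)² + d_1·(x - 1)³: c_1 = σ_1/2 = -549/56, d_1 = (σ_2 - σ_1)/(6h_1) = 467/56, b_1 = Δ_1 - h_1(2σ_1 + σ_2)/6 = -43/28.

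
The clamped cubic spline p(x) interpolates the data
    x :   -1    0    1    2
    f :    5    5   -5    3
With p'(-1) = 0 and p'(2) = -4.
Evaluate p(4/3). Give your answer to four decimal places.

With m_i denoting the second derivative at x_i, h_i = 1, 1, 1, and Δ_i = (y_(i+1) − y_i)/h_i = 0, -10, 8:
  1·m_0 + 4·m_1 + 1·m_2 = 6(Δ_1 - Δ_0) = -60
  1·m_1 + 4·m_2 + 1·m_3 = 6(Δ_2 - Δ_1) = 108
Clamped end conditions give two more equations: 2h_0·m_0 + h_0·m_1 = 6(Δ_0 - p'(-1)) = 0 and h_2·m_2 + 2h_2·m_3 = 6(p'(2) - Δ_2) = -72.
Solving: m_0 = 236/15, m_1 = -472/15, m_2 = 752/15, m_3 = -916/15.
On [1, 2], p(x) = -5 + 22/15·(x - 1) + 376/15·(x - 1)² - 278/15·(x - 1)³.
With (x - 1) = 1/3: p(4/3) = -977/405.

-2.4123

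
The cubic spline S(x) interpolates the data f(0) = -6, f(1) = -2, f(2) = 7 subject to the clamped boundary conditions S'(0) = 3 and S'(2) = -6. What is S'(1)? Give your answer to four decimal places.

10.5000

Write M_i for S''(x_i). With h_i = 1, 1 and divided differences Δ_i = 4, 9, the continuity of S' gives the tridiagonal system
  1·M_0 + 4·M_1 + 1·M_2 = 6(Δ_1 - Δ_0) = 30
Clamped end conditions give two more equations: 2h_0·M_0 + h_0·M_1 = 6(Δ_0 - S'(0)) = 6 and h_1·M_1 + 2h_1·M_2 = 6(S'(2) - Δ_1) = -90.
Solving the tridiagonal system: M_0 = -9, M_1 = 24, M_2 = -57.
On [1, 2], S'(x) = b_1 + 2c_1·(x - 1) + 3d_1·(x - 1)² with b_1 = Δ_1 - h_1(2M_1 + M_2)/6 = 21/2, c_1 = M_1/2 = 12, d_1 = (M_2 - M_1)/(6h_1) = -27/2. So S'(1) = 21/2.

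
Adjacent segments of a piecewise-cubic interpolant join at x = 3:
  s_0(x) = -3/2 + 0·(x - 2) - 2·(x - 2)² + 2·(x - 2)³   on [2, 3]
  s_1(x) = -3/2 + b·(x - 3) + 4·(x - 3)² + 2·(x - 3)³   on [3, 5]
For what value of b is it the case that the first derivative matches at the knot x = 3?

2

s_0'(x) = 0 - 4·(x - 2) + 6·(x - 2)², so s_0'(3) = 2. On the right, s_1'(3) = b, so b = 2.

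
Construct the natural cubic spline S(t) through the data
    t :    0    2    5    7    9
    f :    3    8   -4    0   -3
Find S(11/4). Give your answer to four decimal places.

Put M_i = S'' at the i-th knot. Here h = (2, 3, 2, 2) and Δ = (5/2, -4, 2, -3/2), so the interior equations h_(i-1)·M_(i-1) + 2(h_(i-1)+h_i)·M_i + h_i·M_(i+1) = 6(Δ_i − Δ_(i-1)) read
  2·M_0 + 10·M_1 + 3·M_2 = 6(Δ_1 - Δ_0) = -39
  3·M_1 + 10·M_2 + 2·M_3 = 6(Δ_2 - Δ_1) = 36
  2·M_2 + 8·M_3 + 2·M_4 = 6(Δ_3 - Δ_2) = -21
Natural end conditions: M_0 = M_4 = 0.
Solving: M_0 = 0, M_1 = -1977/344, M_2 = 1059/172, M_3 = -2865/688, M_4 = 0.
On [2, 5], S(t) = 8 - 229/172·(t - 2) - 1977/688·(t - 2)² + 455/688·(t - 2)³.
With (t - 2) = 3/4: S(11/4) = 249401/44032.

5.6641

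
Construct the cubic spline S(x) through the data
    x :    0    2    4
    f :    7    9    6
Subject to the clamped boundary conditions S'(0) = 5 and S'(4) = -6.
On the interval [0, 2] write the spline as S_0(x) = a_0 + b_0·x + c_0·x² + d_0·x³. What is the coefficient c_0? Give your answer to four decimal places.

-3.4375

Write M_i for S''(x_i). With h_i = 2, 2 and divided differences Δ_i = 1, -3/2, the continuity of S' gives the tridiagonal system
  2·M_0 + 8·M_1 + 2·M_2 = 6(Δ_1 - Δ_0) = -15
Clamped end conditions give two more equations: 2h_0·M_0 + h_0·M_1 = 6(Δ_0 - S'(0)) = -24 and h_1·M_1 + 2h_1·M_2 = 6(S'(4) - Δ_1) = -27.
Forward elimination and back-substitution give M_0 = -55/8, M_1 = 7/4, M_2 = -61/8.
On [0, 2], with S_0(x) = a_0 + b_0·x + c_0·x² + d_0·x³: c_0 = M_0/2 = -55/16, d_0 = (M_1 - M_0)/(6h_0) = 23/32, b_0 = Δ_0 - h_0(2M_0 + M_1)/6 = 5.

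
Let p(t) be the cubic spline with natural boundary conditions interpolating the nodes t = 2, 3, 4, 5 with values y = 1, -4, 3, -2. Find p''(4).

-24

Write M_i for p''(x_i). With h_i = 1, 1, 1 and divided differences Δ_i = -5, 7, -5, the continuity of p' gives the tridiagonal system
  1·M_0 + 4·M_1 + 1·M_2 = 6(Δ_1 - Δ_0) = 72
  1·M_1 + 4·M_2 + 1·M_3 = 6(Δ_2 - Δ_1) = -72
Natural end conditions: M_0 = M_3 = 0.
Forward elimination and back-substitution give M_0 = 0, M_1 = 24, M_2 = -24, M_3 = 0.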